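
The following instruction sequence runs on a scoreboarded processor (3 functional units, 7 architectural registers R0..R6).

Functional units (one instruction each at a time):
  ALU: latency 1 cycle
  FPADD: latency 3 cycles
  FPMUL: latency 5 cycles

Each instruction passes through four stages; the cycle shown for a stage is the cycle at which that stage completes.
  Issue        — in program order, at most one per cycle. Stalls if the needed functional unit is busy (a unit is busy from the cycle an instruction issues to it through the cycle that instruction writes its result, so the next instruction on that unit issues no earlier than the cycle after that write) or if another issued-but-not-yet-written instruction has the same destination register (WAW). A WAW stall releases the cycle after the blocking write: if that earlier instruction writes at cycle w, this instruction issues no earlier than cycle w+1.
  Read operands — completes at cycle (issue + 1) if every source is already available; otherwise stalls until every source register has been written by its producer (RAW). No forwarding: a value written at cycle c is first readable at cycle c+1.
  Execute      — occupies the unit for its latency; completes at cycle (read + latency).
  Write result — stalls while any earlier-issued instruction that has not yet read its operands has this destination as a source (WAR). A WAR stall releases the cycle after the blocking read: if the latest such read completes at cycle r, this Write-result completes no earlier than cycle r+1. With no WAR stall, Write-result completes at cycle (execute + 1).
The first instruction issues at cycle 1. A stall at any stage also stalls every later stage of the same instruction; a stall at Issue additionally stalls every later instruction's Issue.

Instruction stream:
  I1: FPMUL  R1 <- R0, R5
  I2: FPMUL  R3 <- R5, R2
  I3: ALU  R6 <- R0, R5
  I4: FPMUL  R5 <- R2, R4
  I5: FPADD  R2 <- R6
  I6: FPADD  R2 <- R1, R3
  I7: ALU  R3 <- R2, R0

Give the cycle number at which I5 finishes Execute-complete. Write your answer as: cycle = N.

cycle = 22

I1 -> (1, 2, 7, 8)
I2 -> (9, 10, 15, 16)  // struct: FPMUL busy until I1 writes@8
I3 -> (10, 11, 12, 13)
I4 -> (17, 18, 23, 24)  // struct: FPMUL busy until I2 writes@16
I5 -> (18, 19, 22, 23)
I6 -> (24, 25, 28, 29)  // struct: FPADD busy until I5 writes@23
I7 -> (25, 30, 31, 32)  // RAW R2: wait I6 write@29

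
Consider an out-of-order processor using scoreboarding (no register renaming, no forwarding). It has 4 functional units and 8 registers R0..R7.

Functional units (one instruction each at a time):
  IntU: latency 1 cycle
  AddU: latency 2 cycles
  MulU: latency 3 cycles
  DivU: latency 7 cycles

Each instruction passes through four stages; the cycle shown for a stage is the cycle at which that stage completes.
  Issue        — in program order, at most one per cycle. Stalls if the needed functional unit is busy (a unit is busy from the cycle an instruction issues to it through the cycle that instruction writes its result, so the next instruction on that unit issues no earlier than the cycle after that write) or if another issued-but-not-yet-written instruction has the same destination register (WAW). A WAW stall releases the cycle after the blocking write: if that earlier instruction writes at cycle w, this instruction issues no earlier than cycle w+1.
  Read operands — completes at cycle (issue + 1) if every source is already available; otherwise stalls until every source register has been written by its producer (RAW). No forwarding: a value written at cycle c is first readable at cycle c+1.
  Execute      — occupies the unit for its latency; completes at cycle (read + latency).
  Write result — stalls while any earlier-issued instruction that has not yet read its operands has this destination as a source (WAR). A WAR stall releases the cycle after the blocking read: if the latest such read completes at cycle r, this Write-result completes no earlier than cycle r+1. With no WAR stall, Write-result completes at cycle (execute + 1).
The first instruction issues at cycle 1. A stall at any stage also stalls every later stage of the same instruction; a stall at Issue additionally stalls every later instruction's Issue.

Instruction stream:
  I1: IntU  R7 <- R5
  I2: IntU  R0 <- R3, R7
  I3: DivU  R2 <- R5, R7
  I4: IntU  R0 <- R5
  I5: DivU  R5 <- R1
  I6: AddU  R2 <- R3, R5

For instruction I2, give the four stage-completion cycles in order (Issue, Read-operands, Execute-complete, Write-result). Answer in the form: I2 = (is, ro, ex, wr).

I2 = (5, 6, 7, 8)

I1: IS=1 RO=2 EX=3 WR=4
I2: IS=5 RO=6 EX=7 WR=8  [struct: IntU busy until I1 writes@4]
I3: IS=6 RO=7 EX=14 WR=15
I4: IS=9 RO=10 EX=11 WR=12  [struct: IntU busy until I2 writes@8]
I5: IS=16 RO=17 EX=24 WR=25  [struct: DivU busy until I3 writes@15]
I6: IS=17 RO=26 EX=28 WR=29  [RAW R5: wait I5 write@25]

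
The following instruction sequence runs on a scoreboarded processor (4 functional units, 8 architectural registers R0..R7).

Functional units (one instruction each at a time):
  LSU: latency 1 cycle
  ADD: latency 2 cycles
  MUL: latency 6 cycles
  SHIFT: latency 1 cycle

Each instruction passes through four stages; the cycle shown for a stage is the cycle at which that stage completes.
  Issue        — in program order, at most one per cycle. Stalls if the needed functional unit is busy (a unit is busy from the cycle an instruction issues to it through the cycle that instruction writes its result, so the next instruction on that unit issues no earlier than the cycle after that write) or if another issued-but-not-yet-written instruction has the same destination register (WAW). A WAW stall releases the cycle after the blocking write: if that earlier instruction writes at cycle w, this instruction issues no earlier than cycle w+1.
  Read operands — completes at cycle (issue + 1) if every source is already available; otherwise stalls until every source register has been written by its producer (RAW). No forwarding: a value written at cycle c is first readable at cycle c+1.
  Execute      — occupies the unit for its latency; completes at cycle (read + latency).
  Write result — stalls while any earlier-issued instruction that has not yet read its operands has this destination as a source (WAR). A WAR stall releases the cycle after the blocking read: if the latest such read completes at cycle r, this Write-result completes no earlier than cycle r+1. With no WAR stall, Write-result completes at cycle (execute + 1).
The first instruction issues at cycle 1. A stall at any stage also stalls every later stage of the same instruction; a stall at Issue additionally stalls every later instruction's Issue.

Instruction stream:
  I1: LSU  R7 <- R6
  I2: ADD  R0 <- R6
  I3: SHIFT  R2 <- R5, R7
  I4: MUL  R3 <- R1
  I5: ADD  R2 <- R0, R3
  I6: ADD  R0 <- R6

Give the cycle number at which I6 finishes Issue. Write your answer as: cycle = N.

cycle = 17

cycle 1: I1 issues→LSU
cycle 2: I1 reads; I2 issues→ADD
cycle 3: I1 exec-done; I2 reads; I3 issues→SHIFT
cycle 4: I1 writes R7; I4 issues→MUL
cycle 5: I2 exec-done; I3 reads; I4 reads
cycle 6: I2 writes R0; I3 exec-done
cycle 7: I3 writes R2
cycle 8: I5 issues→ADD
cycle 11: I4 exec-done
cycle 12: I4 writes R3
cycle 13: I5 reads
cycle 15: I5 exec-done
cycle 16: I5 writes R2
cycle 17: I6 issues→ADD
cycle 18: I6 reads
cycle 20: I6 exec-done
cycle 21: I6 writes R0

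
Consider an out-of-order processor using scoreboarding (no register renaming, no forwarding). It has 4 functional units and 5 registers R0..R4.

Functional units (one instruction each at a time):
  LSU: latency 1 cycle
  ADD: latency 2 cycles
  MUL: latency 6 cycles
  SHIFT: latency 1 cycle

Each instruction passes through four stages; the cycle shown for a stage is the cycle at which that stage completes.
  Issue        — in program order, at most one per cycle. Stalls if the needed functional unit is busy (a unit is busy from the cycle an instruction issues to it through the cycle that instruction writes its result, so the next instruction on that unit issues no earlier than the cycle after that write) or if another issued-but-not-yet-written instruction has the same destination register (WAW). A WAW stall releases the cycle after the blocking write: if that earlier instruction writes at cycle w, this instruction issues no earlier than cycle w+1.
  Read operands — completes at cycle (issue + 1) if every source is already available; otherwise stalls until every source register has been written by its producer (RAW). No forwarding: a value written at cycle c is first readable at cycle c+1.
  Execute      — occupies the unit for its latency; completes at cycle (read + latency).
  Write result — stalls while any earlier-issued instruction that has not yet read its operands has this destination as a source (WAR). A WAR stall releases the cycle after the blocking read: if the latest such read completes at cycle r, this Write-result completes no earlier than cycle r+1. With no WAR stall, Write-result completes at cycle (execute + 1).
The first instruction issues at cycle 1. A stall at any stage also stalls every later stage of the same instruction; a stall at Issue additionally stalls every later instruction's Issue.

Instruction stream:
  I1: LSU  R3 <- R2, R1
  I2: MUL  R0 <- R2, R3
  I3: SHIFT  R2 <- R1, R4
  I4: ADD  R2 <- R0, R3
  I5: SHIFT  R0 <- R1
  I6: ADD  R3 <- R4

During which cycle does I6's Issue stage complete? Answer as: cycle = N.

t=1  issue I1 (LSU)
t=2  I1 read-ops | issue I2 (MUL)
t=3  I1 finished on LSU | issue I3 (SHIFT)
t=4  I1→R3 | I3 read-ops
t=5  I2 read-ops | I3 finished on SHIFT
t=6  I3→R2
t=7  issue I4 (ADD)
t=11  I2 finished on MUL
t=12  I2→R0
t=13  I4 read-ops | issue I5 (SHIFT)
t=14  I5 read-ops
t=15  I4 finished on ADD | I5 finished on SHIFT
t=16  I4→R2 | I5→R0
t=17  issue I6 (ADD)
t=18  I6 read-ops
t=20  I6 finished on ADD
t=21  I6→R3

cycle = 17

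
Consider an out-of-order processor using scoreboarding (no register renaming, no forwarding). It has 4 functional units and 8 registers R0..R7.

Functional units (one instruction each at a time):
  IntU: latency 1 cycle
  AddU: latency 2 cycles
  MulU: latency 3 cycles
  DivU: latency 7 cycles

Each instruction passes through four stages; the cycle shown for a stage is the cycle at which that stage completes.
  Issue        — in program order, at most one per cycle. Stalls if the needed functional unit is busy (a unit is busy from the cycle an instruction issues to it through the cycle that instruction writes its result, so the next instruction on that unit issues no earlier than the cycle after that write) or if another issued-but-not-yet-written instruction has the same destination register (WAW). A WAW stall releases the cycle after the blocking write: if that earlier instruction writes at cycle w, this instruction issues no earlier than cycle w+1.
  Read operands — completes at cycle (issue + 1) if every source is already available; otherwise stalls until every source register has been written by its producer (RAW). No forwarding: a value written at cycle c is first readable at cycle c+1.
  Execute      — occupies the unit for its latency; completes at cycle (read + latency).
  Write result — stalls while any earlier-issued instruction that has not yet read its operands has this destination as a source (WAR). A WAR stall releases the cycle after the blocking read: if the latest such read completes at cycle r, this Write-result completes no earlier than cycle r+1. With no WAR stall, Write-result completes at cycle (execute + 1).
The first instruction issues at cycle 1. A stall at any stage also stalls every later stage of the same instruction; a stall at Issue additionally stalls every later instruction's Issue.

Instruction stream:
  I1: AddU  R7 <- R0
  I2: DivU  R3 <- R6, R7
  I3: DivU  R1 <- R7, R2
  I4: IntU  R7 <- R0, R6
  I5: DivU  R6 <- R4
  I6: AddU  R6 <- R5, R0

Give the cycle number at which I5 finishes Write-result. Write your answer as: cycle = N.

cycle = 34

  I1 | 1 | 2 | 4 | 5
  I2 | 2 | 6 | 13 | 14   RAW R7: wait I1 write@5
  I3 | 15 | 16 | 23 | 24   struct: DivU busy until I2 writes@14
  I4 | 16 | 17 | 18 | 19
  I5 | 25 | 26 | 33 | 34   struct: DivU busy until I3 writes@24
  I6 | 35 | 36 | 38 | 39   WAW R6: wait I5 write@34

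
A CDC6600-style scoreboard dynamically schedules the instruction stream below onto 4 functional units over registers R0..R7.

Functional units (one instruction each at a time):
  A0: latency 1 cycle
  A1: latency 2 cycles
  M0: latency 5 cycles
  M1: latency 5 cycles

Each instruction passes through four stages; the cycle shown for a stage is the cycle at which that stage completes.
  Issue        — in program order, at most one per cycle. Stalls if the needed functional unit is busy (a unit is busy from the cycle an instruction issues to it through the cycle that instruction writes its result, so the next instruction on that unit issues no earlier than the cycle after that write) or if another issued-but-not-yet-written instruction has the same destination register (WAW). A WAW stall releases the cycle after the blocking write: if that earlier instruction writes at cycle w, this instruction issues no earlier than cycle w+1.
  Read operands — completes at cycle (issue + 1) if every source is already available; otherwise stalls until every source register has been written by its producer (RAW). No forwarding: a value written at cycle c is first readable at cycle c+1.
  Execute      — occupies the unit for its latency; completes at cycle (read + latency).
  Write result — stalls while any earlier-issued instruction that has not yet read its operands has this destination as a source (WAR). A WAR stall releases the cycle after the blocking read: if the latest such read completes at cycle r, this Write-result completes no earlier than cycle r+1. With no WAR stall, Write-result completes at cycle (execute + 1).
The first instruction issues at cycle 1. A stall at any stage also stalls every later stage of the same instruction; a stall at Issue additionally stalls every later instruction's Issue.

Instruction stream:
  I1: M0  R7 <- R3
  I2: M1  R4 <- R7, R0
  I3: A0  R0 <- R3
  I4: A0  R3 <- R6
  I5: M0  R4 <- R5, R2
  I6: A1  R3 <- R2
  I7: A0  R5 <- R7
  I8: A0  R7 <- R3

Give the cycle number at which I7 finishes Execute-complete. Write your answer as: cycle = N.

cycle = 20

I1 -> (1, 2, 7, 8)
I2 -> (2, 9, 14, 15)  // RAW R7: wait I1 write@8
I3 -> (3, 4, 5, 10)  // WAR R0: wait I2 read@9
I4 -> (11, 12, 13, 14)  // struct: A0 busy until I3 writes@10
I5 -> (16, 17, 22, 23)  // WAW R4: wait I2 write@15
I6 -> (17, 18, 20, 21)
I7 -> (18, 19, 20, 21)
I8 -> (22, 23, 24, 25)  // struct: A0 busy until I7 writes@21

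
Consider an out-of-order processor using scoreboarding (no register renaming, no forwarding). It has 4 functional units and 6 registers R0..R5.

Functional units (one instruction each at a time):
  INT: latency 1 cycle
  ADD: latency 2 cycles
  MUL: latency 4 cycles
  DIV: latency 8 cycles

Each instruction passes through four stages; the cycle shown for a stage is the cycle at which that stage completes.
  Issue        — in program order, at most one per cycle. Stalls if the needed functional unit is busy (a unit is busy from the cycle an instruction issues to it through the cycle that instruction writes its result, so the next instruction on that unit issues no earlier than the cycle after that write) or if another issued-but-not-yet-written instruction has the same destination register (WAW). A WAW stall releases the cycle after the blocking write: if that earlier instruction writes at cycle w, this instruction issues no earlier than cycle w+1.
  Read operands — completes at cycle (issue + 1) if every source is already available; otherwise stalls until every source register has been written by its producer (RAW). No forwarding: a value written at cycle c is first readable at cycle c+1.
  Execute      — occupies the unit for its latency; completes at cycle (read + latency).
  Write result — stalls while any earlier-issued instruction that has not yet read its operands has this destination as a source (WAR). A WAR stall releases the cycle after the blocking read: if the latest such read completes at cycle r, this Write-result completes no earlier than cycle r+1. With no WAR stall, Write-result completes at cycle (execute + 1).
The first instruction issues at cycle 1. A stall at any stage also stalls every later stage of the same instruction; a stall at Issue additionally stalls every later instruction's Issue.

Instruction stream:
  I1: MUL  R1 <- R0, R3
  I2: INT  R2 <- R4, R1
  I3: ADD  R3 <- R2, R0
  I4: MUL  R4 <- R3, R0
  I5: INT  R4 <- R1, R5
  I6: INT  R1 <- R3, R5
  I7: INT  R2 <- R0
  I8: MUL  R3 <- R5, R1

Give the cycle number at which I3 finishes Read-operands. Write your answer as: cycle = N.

cycle = 11

[1] issue I1 (MUL)
[2] I1 read-ops; issue I2 (INT)
[3] issue I3 (ADD)
[6] I1 finished on MUL
[7] I1→R1
[8] I2 read-ops; issue I4 (MUL)
[9] I2 finished on INT
[10] I2→R2
[11] I3 read-ops
[13] I3 finished on ADD
[14] I3→R3
[15] I4 read-ops
[19] I4 finished on MUL
[20] I4→R4
[21] issue I5 (INT)
[22] I5 read-ops
[23] I5 finished on INT
[24] I5→R4
[25] issue I6 (INT)
[26] I6 read-ops
[27] I6 finished on INT
[28] I6→R1
[29] issue I7 (INT)
[30] I7 read-ops; issue I8 (MUL)
[31] I7 finished on INT; I8 read-ops
[32] I7→R2
[35] I8 finished on MUL
[36] I8→R3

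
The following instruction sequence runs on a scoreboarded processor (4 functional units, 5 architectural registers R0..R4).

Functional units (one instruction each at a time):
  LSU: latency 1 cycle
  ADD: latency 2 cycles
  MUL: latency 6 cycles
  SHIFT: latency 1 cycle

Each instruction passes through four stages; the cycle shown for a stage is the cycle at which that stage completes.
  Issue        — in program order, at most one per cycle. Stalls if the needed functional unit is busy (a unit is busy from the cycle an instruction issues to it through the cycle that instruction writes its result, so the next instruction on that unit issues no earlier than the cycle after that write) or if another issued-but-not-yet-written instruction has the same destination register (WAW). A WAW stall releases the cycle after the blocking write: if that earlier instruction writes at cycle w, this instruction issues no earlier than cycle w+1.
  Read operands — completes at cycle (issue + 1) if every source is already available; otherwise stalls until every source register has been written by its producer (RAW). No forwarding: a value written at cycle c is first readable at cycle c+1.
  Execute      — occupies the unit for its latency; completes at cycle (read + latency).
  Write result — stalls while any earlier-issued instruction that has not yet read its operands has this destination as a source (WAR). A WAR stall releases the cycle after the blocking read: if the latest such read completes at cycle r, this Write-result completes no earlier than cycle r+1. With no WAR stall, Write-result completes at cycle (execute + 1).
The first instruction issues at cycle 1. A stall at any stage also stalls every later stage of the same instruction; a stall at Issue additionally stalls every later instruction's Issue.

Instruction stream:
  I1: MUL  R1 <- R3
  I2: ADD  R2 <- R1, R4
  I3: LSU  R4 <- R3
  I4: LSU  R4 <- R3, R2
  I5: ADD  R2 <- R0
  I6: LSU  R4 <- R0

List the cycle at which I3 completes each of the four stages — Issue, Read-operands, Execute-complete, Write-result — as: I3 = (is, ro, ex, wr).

I3 = (3, 4, 5, 11)

I1  is:1  ro:2  ex:8  wr:9
I2  is:2  ro:10  ex:12  wr:13  — RAW R1: wait I1 write@9
I3  is:3  ro:4  ex:5  wr:11  — WAR R4: wait I2 read@10
I4  is:12  ro:14  ex:15  wr:16  — struct: LSU busy until I3 writes@11, RAW R2: wait I2 write@13
I5  is:14  ro:15  ex:17  wr:18  — struct: ADD busy until I2 writes@13
I6  is:17  ro:18  ex:19  wr:20  — struct: LSU busy until I4 writes@16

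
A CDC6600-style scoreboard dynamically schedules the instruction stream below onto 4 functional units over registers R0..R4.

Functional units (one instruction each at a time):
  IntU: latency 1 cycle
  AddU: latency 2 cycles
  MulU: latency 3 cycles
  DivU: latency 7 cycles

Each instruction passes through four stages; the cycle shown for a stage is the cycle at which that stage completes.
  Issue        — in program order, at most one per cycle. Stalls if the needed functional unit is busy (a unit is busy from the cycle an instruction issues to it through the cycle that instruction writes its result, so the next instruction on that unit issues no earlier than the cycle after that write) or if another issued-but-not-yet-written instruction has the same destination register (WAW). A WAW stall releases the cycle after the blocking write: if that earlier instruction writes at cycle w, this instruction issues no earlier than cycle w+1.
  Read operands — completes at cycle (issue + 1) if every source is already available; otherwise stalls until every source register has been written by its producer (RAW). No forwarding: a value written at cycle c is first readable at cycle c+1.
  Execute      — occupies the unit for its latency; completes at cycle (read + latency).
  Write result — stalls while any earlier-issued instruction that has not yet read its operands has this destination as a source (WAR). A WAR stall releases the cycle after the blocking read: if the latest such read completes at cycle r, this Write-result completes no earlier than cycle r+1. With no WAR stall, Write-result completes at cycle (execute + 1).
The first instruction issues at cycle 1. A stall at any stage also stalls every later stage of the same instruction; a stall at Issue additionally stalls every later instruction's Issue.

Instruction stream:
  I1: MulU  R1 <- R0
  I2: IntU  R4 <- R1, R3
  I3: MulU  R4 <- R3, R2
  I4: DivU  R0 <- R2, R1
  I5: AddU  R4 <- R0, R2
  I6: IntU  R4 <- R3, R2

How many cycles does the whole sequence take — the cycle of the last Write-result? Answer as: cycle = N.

cycle = 28

[1] I1 issues→MulU
[2] I1 reads, I2 issues→IntU
[5] I1 exec-done
[6] I1 writes R1
[7] I2 reads
[8] I2 exec-done
[9] I2 writes R4
[10] I3 issues→MulU
[11] I3 reads, I4 issues→DivU
[12] I4 reads
[14] I3 exec-done
[15] I3 writes R4
[16] I5 issues→AddU
[19] I4 exec-done
[20] I4 writes R0
[21] I5 reads
[23] I5 exec-done
[24] I5 writes R4
[25] I6 issues→IntU
[26] I6 reads
[27] I6 exec-done
[28] I6 writes R4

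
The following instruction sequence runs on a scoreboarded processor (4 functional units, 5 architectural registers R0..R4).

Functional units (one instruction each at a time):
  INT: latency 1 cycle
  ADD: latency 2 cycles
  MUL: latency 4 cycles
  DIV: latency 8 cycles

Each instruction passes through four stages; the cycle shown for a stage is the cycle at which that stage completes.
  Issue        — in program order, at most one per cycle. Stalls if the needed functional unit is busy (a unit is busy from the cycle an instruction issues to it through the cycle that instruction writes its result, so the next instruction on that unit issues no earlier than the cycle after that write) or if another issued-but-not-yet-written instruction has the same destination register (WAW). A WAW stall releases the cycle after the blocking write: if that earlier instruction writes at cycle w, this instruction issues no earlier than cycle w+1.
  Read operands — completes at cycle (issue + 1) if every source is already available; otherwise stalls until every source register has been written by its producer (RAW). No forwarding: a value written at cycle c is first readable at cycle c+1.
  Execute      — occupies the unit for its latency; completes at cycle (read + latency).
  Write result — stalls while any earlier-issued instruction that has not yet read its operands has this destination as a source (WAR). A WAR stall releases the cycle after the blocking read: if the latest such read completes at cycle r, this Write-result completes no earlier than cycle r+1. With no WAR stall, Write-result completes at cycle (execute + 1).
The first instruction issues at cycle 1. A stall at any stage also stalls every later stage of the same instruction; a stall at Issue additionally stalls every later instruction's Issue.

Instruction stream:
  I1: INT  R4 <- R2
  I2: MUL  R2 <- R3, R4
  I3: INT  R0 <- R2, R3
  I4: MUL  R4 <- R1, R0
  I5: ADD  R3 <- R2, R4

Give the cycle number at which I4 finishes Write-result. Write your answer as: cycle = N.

cycle 1: I1→INT
cycle 2: I1 RO; I2→MUL
cycle 3: I1 EX
cycle 4: I1 WR R4
cycle 5: I2 RO; I3→INT
cycle 9: I2 EX
cycle 10: I2 WR R2
cycle 11: I3 RO; I4→MUL
cycle 12: I3 EX; I5→ADD
cycle 13: I3 WR R0
cycle 14: I4 RO
cycle 18: I4 EX
cycle 19: I4 WR R4
cycle 20: I5 RO
cycle 22: I5 EX
cycle 23: I5 WR R3

cycle = 19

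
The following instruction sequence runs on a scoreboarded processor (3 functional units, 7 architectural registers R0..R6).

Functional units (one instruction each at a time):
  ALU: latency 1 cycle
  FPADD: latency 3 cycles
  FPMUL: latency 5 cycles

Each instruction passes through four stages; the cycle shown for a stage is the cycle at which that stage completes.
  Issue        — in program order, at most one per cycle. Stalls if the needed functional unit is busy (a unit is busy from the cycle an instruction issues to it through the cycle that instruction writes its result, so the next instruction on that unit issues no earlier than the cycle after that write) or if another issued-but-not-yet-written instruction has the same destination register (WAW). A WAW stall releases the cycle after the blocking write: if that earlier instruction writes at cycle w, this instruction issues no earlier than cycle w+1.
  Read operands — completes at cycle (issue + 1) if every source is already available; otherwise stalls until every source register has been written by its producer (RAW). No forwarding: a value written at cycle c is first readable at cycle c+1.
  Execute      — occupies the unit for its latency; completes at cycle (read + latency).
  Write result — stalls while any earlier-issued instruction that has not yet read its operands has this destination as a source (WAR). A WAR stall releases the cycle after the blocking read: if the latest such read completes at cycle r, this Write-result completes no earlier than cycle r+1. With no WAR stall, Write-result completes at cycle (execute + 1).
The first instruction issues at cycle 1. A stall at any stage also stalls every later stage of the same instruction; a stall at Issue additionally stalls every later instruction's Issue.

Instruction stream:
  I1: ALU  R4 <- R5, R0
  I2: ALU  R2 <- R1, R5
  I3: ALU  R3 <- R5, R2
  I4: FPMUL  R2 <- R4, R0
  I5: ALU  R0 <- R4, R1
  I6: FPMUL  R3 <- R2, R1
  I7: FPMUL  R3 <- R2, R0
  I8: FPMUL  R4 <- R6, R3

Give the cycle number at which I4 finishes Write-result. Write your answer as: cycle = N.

cycle = 17

I1 -> (1, 2, 3, 4)
I2 -> (5, 6, 7, 8)  // struct: ALU busy until I1 writes@4
I3 -> (9, 10, 11, 12)  // struct: ALU busy until I2 writes@8
I4 -> (10, 11, 16, 17)
I5 -> (13, 14, 15, 16)  // struct: ALU busy until I3 writes@12
I6 -> (18, 19, 24, 25)  // struct: FPMUL busy until I4 writes@17
I7 -> (26, 27, 32, 33)  // struct: FPMUL busy until I6 writes@25
I8 -> (34, 35, 40, 41)  // struct: FPMUL busy until I7 writes@33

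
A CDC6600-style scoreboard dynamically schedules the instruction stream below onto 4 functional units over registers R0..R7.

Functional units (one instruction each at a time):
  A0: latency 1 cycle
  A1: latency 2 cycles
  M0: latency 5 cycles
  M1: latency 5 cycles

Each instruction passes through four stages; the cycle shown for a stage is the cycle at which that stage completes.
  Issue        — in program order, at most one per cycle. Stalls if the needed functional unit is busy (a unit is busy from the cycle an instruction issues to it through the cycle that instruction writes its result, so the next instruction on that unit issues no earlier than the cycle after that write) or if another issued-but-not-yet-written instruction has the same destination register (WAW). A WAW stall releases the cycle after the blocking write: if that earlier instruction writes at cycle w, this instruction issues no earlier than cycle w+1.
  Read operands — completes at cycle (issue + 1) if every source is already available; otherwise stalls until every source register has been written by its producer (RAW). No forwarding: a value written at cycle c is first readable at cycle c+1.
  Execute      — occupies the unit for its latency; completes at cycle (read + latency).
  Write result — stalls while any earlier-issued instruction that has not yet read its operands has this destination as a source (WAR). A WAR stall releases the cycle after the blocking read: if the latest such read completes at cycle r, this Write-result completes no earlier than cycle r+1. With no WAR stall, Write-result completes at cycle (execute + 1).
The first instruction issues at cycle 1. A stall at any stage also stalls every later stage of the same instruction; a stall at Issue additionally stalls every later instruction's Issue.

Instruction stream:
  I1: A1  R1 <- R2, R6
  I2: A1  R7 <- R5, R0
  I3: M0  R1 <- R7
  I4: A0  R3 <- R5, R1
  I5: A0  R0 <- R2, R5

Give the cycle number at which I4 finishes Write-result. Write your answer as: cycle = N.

cycle = 20

  I1 | 1 | 2 | 4 | 5
  I2 | 6 | 7 | 9 | 10   struct: A1 busy until I1 writes@5
  I3 | 7 | 11 | 16 | 17   RAW R7: wait I2 write@10
  I4 | 8 | 18 | 19 | 20   RAW R1: wait I3 write@17
  I5 | 21 | 22 | 23 | 24   struct: A0 busy until I4 writes@20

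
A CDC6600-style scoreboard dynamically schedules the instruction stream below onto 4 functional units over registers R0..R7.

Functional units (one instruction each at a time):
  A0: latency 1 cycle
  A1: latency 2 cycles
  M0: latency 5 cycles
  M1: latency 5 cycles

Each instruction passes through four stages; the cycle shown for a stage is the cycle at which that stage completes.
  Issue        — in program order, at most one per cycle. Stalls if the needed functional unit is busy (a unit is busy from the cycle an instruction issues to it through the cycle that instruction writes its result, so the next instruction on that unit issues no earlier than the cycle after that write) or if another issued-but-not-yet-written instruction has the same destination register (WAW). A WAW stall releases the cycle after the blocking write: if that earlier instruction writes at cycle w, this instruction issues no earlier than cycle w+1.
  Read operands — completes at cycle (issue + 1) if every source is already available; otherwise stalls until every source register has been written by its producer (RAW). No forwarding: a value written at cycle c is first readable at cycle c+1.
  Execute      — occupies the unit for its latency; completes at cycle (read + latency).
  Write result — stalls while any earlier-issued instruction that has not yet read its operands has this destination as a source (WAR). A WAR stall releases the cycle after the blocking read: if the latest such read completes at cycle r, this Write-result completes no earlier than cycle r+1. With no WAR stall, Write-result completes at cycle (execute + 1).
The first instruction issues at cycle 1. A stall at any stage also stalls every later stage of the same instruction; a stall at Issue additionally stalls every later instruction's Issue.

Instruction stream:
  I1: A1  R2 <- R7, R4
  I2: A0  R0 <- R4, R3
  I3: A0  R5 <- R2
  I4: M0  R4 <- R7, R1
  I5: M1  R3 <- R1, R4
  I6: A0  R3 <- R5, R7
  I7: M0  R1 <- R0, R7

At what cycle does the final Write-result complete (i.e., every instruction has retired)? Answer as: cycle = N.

cycle 1: I1→A1
cycle 2: I1 RO | I2→A0
cycle 3: I2 RO
cycle 4: I1 EX | I2 EX
cycle 5: I1 WR R2 | I2 WR R0
cycle 6: I3→A0
cycle 7: I3 RO | I4→M0
cycle 8: I3 EX | I4 RO | I5→M1
cycle 9: I3 WR R5
cycle 13: I4 EX
cycle 14: I4 WR R4
cycle 15: I5 RO
cycle 20: I5 EX
cycle 21: I5 WR R3
cycle 22: I6→A0
cycle 23: I6 RO | I7→M0
cycle 24: I6 EX | I7 RO
cycle 25: I6 WR R3
cycle 29: I7 EX
cycle 30: I7 WR R1

cycle = 30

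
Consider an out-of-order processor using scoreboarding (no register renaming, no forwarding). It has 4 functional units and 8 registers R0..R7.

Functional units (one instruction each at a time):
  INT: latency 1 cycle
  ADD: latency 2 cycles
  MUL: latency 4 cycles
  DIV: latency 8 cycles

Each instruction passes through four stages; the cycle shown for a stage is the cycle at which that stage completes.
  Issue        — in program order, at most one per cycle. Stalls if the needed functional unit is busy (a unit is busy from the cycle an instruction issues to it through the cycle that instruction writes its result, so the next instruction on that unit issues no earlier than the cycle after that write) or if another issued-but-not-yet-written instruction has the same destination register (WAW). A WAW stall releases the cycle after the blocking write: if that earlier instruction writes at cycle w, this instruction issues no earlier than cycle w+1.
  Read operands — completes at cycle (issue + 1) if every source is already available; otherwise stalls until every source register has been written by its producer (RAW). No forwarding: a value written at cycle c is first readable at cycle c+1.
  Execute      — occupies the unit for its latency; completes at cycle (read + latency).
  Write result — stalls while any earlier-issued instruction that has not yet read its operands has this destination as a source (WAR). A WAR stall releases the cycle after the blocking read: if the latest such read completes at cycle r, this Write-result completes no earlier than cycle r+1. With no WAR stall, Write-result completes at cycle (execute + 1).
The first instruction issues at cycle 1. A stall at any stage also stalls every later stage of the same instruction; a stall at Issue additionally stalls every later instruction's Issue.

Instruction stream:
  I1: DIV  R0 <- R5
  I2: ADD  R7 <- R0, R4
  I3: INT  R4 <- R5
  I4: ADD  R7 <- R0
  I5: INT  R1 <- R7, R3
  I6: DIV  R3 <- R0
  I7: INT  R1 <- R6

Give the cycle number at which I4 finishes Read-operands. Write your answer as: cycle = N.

I1 -> (1, 2, 10, 11)
I2 -> (2, 12, 14, 15)  // RAW R0: wait I1 write@11
I3 -> (3, 4, 5, 13)  // WAR R4: wait I2 read@12
I4 -> (16, 17, 19, 20)  // struct: ADD busy until I2 writes@15
I5 -> (17, 21, 22, 23)  // RAW R7: wait I4 write@20
I6 -> (18, 19, 27, 28)
I7 -> (24, 25, 26, 27)  // struct: INT busy until I5 writes@23

cycle = 17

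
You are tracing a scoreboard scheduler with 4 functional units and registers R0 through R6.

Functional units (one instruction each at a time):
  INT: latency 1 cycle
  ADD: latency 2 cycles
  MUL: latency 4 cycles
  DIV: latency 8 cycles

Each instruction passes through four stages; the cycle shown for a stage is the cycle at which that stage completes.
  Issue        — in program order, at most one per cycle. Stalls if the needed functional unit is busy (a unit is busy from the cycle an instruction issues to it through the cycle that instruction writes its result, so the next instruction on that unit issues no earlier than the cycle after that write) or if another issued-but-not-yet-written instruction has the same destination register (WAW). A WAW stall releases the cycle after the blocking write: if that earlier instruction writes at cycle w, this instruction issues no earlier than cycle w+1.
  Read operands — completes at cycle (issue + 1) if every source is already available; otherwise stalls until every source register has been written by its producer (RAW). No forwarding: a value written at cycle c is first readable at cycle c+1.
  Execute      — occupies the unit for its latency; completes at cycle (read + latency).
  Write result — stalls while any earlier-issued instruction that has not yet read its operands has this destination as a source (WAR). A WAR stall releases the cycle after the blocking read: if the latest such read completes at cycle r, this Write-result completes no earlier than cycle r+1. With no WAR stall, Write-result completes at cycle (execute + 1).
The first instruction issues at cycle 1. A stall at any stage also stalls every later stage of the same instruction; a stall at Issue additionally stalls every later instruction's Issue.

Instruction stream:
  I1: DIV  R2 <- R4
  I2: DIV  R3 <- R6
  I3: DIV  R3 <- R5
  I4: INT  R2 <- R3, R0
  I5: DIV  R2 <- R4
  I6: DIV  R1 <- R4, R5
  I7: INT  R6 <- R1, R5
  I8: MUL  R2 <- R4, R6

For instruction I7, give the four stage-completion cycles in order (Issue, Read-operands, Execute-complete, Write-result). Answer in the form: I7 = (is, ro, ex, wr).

1) issue 1, read 2, done 10, write 11
2) issue 12, read 13, done 21, write 22  <struct: DIV busy until I1 writes@11>
3) issue 23, read 24, done 32, write 33  <struct: DIV busy until I2 writes@22>
4) issue 24, read 34, done 35, write 36  <RAW R3: wait I3 write@33>
5) issue 37, read 38, done 46, write 47  <WAW R2: wait I4 write@36>
6) issue 48, read 49, done 57, write 58  <struct: DIV busy until I5 writes@47>
7) issue 49, read 59, done 60, write 61  <RAW R1: wait I6 write@58>
8) issue 50, read 62, done 66, write 67  <RAW R6: wait I7 write@61>

I7 = (49, 59, 60, 61)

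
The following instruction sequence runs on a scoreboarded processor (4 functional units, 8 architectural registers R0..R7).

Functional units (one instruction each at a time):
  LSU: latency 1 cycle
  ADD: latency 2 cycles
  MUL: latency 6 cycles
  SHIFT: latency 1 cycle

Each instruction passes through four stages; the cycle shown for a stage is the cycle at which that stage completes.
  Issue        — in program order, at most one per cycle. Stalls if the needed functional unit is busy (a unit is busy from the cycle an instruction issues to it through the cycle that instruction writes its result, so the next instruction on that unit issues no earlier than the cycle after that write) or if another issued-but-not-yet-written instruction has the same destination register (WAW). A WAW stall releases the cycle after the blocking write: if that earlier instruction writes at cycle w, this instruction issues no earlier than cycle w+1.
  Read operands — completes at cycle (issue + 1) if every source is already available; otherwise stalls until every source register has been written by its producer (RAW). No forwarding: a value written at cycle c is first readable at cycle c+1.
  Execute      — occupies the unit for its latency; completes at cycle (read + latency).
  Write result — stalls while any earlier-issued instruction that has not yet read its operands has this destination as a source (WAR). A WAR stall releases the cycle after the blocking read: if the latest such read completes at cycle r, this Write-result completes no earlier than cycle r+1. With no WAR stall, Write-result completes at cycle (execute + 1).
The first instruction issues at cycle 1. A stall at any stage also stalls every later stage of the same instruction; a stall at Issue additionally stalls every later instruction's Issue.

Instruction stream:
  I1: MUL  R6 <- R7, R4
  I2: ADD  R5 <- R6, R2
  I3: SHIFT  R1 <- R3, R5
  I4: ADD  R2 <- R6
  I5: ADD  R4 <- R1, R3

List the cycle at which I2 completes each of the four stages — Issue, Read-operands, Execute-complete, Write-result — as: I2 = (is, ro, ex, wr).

I1: IS=1 RO=2 EX=8 WR=9
I2: IS=2 RO=10 EX=12 WR=13  [RAW R6: wait I1 write@9]
I3: IS=3 RO=14 EX=15 WR=16  [RAW R5: wait I2 write@13]
I4: IS=14 RO=15 EX=17 WR=18  [struct: ADD busy until I2 writes@13]
I5: IS=19 RO=20 EX=22 WR=23  [struct: ADD busy until I4 writes@18]

I2 = (2, 10, 12, 13)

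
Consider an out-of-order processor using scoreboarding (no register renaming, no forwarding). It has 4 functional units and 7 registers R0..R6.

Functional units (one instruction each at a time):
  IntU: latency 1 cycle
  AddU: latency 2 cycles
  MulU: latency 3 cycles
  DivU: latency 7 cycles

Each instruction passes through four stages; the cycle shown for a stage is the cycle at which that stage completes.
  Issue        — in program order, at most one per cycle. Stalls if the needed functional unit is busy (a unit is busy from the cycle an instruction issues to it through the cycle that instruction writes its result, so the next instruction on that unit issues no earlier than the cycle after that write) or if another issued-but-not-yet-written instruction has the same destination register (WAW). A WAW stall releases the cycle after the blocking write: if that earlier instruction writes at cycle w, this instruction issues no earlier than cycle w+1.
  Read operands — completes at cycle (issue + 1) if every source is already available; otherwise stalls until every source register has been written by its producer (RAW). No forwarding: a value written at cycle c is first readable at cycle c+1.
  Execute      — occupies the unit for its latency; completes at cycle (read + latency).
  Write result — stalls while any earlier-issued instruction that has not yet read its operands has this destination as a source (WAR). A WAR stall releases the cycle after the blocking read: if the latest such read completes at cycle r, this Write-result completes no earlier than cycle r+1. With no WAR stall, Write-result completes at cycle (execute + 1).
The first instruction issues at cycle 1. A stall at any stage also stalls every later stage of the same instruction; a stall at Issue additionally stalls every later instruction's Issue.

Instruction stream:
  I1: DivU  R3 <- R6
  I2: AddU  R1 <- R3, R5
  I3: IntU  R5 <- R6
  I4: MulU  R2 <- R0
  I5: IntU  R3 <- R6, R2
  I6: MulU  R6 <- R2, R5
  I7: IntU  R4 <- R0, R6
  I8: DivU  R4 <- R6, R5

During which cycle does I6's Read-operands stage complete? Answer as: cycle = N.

cycle = 15

I1 -> (1, 2, 9, 10)
I2 -> (2, 11, 13, 14)  // RAW R3: wait I1 write@10
I3 -> (3, 4, 5, 12)  // WAR R5: wait I2 read@11
I4 -> (4, 5, 8, 9)
I5 -> (13, 14, 15, 16)  // struct: IntU busy until I3 writes@12
I6 -> (14, 15, 18, 19)
I7 -> (17, 20, 21, 22)  // struct: IntU busy until I5 writes@16, RAW R6: wait I6 write@19
I8 -> (23, 24, 31, 32)  // WAW R4: wait I7 write@22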